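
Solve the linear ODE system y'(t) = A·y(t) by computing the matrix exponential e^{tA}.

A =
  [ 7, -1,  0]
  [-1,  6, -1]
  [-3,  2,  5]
e^{tA} =
  [t^2*exp(6*t) + t*exp(6*t) + exp(6*t), -t^2*exp(6*t)/2 - t*exp(6*t), t^2*exp(6*t)/2]
  [t^2*exp(6*t) - t*exp(6*t), -t^2*exp(6*t)/2 + exp(6*t), t^2*exp(6*t)/2 - t*exp(6*t)]
  [-t^2*exp(6*t) - 3*t*exp(6*t), t^2*exp(6*t)/2 + 2*t*exp(6*t), -t^2*exp(6*t)/2 - t*exp(6*t) + exp(6*t)]

Strategy: write A = P · J · P⁻¹ where J is a Jordan canonical form, so e^{tA} = P · e^{tJ} · P⁻¹, and e^{tJ} can be computed block-by-block.

A has Jordan form
J =
  [6, 1, 0]
  [0, 6, 1]
  [0, 0, 6]
(up to reordering of blocks).

Per-block formulas:
  For a 3×3 Jordan block J_3(6): exp(t · J_3(6)) = e^(6t)·(I + t·N + (t^2/2)·N^2), where N is the 3×3 nilpotent shift.

After assembling e^{tJ} and conjugating by P, we get:

e^{tA} =
  [t^2*exp(6*t) + t*exp(6*t) + exp(6*t), -t^2*exp(6*t)/2 - t*exp(6*t), t^2*exp(6*t)/2]
  [t^2*exp(6*t) - t*exp(6*t), -t^2*exp(6*t)/2 + exp(6*t), t^2*exp(6*t)/2 - t*exp(6*t)]
  [-t^2*exp(6*t) - 3*t*exp(6*t), t^2*exp(6*t)/2 + 2*t*exp(6*t), -t^2*exp(6*t)/2 - t*exp(6*t) + exp(6*t)]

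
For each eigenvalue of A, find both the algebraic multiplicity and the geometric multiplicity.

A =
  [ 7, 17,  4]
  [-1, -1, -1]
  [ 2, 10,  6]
λ = 4: alg = 3, geom = 1

Step 1 — factor the characteristic polynomial to read off the algebraic multiplicities:
  χ_A(x) = (x - 4)^3

Step 2 — compute geometric multiplicities via the rank-nullity identity g(λ) = n − rank(A − λI):
  rank(A − (4)·I) = 2, so dim ker(A − (4)·I) = n − 2 = 1

Summary:
  λ = 4: algebraic multiplicity = 3, geometric multiplicity = 1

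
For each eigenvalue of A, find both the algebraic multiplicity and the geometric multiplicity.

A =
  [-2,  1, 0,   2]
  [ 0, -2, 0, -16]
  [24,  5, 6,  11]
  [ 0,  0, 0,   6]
λ = -2: alg = 2, geom = 1; λ = 6: alg = 2, geom = 1

Step 1 — factor the characteristic polynomial to read off the algebraic multiplicities:
  χ_A(x) = (x - 6)^2*(x + 2)^2

Step 2 — compute geometric multiplicities via the rank-nullity identity g(λ) = n − rank(A − λI):
  rank(A − (-2)·I) = 3, so dim ker(A − (-2)·I) = n − 3 = 1
  rank(A − (6)·I) = 3, so dim ker(A − (6)·I) = n − 3 = 1

Summary:
  λ = -2: algebraic multiplicity = 2, geometric multiplicity = 1
  λ = 6: algebraic multiplicity = 2, geometric multiplicity = 1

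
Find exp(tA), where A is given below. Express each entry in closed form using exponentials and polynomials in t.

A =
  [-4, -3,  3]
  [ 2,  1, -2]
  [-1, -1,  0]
e^{tA} =
  [-3*t*exp(-t) + exp(-t), -3*t*exp(-t), 3*t*exp(-t)]
  [2*t*exp(-t), 2*t*exp(-t) + exp(-t), -2*t*exp(-t)]
  [-t*exp(-t), -t*exp(-t), t*exp(-t) + exp(-t)]

Strategy: write A = P · J · P⁻¹ where J is a Jordan canonical form, so e^{tA} = P · e^{tJ} · P⁻¹, and e^{tJ} can be computed block-by-block.

A has Jordan form
J =
  [-1,  1,  0]
  [ 0, -1,  0]
  [ 0,  0, -1]
(up to reordering of blocks).

Per-block formulas:
  For a 2×2 Jordan block J_2(-1): exp(t · J_2(-1)) = e^(-1t)·(I + t·N), where N is the 2×2 nilpotent shift.
  For a 1×1 block at λ = -1: exp(t · [-1]) = [e^(-1t)].

After assembling e^{tJ} and conjugating by P, we get:

e^{tA} =
  [-3*t*exp(-t) + exp(-t), -3*t*exp(-t), 3*t*exp(-t)]
  [2*t*exp(-t), 2*t*exp(-t) + exp(-t), -2*t*exp(-t)]
  [-t*exp(-t), -t*exp(-t), t*exp(-t) + exp(-t)]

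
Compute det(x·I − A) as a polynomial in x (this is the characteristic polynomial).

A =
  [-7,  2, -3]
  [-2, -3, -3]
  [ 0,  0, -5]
x^3 + 15*x^2 + 75*x + 125

Expanding det(x·I − A) (e.g. by cofactor expansion or by noting that A is similar to its Jordan form J, which has the same characteristic polynomial as A) gives
  χ_A(x) = x^3 + 15*x^2 + 75*x + 125
which factors as (x + 5)^3. The eigenvalues (with algebraic multiplicities) are λ = -5 with multiplicity 3.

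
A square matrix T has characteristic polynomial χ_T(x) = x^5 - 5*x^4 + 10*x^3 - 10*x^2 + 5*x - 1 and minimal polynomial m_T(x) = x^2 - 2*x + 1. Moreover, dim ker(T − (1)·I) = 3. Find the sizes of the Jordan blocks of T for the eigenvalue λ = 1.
Block sizes for λ = 1: [2, 2, 1]

Step 1 — from the characteristic polynomial, algebraic multiplicity of λ = 1 is 5. From dim ker(T − (1)·I) = 3, there are exactly 3 Jordan blocks for λ = 1.
Step 2 — from the minimal polynomial, the factor (x − 1)^2 tells us the largest block for λ = 1 has size 2.
Step 3 — with total size 5, 3 blocks, and largest block 2, the block sizes (in nonincreasing order) are [2, 2, 1].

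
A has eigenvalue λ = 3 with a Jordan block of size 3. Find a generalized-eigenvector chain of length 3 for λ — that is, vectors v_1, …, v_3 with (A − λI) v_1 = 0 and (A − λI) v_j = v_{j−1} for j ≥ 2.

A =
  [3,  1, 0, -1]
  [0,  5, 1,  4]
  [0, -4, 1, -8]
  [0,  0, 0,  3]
A Jordan chain for λ = 3 of length 3:
v_1 = (2, 0, 0, 0)ᵀ
v_2 = (1, 2, -4, 0)ᵀ
v_3 = (0, 1, 0, 0)ᵀ

Let N = A − (3)·I. We want v_3 with N^3 v_3 = 0 but N^2 v_3 ≠ 0; then v_{j-1} := N · v_j for j = 3, …, 2.

Pick v_3 = (0, 1, 0, 0)ᵀ.
Then v_2 = N · v_3 = (1, 2, -4, 0)ᵀ.
Then v_1 = N · v_2 = (2, 0, 0, 0)ᵀ.

Sanity check: (A − (3)·I) v_1 = (0, 0, 0, 0)ᵀ = 0. ✓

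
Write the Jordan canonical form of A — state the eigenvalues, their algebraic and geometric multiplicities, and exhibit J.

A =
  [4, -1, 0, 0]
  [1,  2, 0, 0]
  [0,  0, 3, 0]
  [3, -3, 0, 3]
J_2(3) ⊕ J_1(3) ⊕ J_1(3)

The characteristic polynomial is
  det(x·I − A) = x^4 - 12*x^3 + 54*x^2 - 108*x + 81 = (x - 3)^4

Eigenvalues and multiplicities (the geometric multiplicity of λ is n − rank(A − λI), which equals the number of Jordan blocks for λ):
  λ = 3: algebraic multiplicity = 4, geometric multiplicity = 3

Determining the block sizes for each eigenvalue:
  λ = 3: 3 blocks summing to 4 forces exactly one block of size 2 and the rest size 1 → block sizes [2, 1, 1]

Assembling the blocks gives a Jordan form
J =
  [3, 1, 0, 0]
  [0, 3, 0, 0]
  [0, 0, 3, 0]
  [0, 0, 0, 3]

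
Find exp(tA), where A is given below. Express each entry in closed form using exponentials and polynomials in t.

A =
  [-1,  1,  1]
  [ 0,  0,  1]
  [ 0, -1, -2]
e^{tA} =
  [exp(-t), t*exp(-t), t*exp(-t)]
  [0, t*exp(-t) + exp(-t), t*exp(-t)]
  [0, -t*exp(-t), -t*exp(-t) + exp(-t)]

Strategy: write A = P · J · P⁻¹ where J is a Jordan canonical form, so e^{tA} = P · e^{tJ} · P⁻¹, and e^{tJ} can be computed block-by-block.

A has Jordan form
J =
  [-1,  1,  0]
  [ 0, -1,  0]
  [ 0,  0, -1]
(up to reordering of blocks).

Per-block formulas:
  For a 2×2 Jordan block J_2(-1): exp(t · J_2(-1)) = e^(-1t)·(I + t·N), where N is the 2×2 nilpotent shift.
  For a 1×1 block at λ = -1: exp(t · [-1]) = [e^(-1t)].

After assembling e^{tJ} and conjugating by P, we get:

e^{tA} =
  [exp(-t), t*exp(-t), t*exp(-t)]
  [0, t*exp(-t) + exp(-t), t*exp(-t)]
  [0, -t*exp(-t), -t*exp(-t) + exp(-t)]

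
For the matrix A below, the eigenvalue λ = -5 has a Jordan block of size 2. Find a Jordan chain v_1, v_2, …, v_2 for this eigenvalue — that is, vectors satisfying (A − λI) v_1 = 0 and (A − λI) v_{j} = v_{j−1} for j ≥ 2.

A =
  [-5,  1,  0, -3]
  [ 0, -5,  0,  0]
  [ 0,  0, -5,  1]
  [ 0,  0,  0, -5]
A Jordan chain for λ = -5 of length 2:
v_1 = (1, 0, 0, 0)ᵀ
v_2 = (0, 1, 0, 0)ᵀ

Let N = A − (-5)·I. We want v_2 with N^2 v_2 = 0 but N^1 v_2 ≠ 0; then v_{j-1} := N · v_j for j = 2, …, 2.

Pick v_2 = (0, 1, 0, 0)ᵀ.
Then v_1 = N · v_2 = (1, 0, 0, 0)ᵀ.

Sanity check: (A − (-5)·I) v_1 = (0, 0, 0, 0)ᵀ = 0. ✓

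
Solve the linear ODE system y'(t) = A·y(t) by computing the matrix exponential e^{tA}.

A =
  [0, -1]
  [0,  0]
e^{tA} =
  [1, -t]
  [0, 1]

Strategy: write A = P · J · P⁻¹ where J is a Jordan canonical form, so e^{tA} = P · e^{tJ} · P⁻¹, and e^{tJ} can be computed block-by-block.

A has Jordan form
J =
  [0, 1]
  [0, 0]
(up to reordering of blocks).

Per-block formulas:
  For a 2×2 Jordan block J_2(0): exp(t · J_2(0)) = e^(0t)·(I + t·N), where N is the 2×2 nilpotent shift.

After assembling e^{tJ} and conjugating by P, we get:

e^{tA} =
  [1, -t]
  [0, 1]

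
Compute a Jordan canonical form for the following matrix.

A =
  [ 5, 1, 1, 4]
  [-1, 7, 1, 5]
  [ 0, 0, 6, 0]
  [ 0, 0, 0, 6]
J_3(6) ⊕ J_1(6)

The characteristic polynomial is
  det(x·I − A) = x^4 - 24*x^3 + 216*x^2 - 864*x + 1296 = (x - 6)^4

Eigenvalues and multiplicities (the geometric multiplicity of λ is n − rank(A − λI), which equals the number of Jordan blocks for λ):
  λ = 6: algebraic multiplicity = 4, geometric multiplicity = 2

Determining the block sizes for each eigenvalue:
  λ = 6: with am = 4 and gm = 2, the partition is not yet determined (e.g. several partitions of 4 into 2 parts exist). Let N = A − (6)·I. Computing rank(N^1) = 2, rank(N^2) = 1, rank(N^3) = 0; the number of blocks of size ≥ j is rank(N^{j−1}) − rank(N^j), giving [2, 1, 1]. So we have 1 block(s) of size 3, 1 block(s) of size 1 → block sizes [3, 1]

Assembling the blocks gives a Jordan form
J =
  [6, 1, 0, 0]
  [0, 6, 1, 0]
  [0, 0, 6, 0]
  [0, 0, 0, 6]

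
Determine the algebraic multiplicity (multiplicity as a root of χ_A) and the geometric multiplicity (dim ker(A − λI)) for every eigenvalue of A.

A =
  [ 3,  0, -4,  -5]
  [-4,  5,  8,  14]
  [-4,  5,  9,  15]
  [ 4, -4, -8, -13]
λ = 1: alg = 4, geom = 2

Step 1 — factor the characteristic polynomial to read off the algebraic multiplicities:
  χ_A(x) = (x - 1)^4

Step 2 — compute geometric multiplicities via the rank-nullity identity g(λ) = n − rank(A − λI):
  rank(A − (1)·I) = 2, so dim ker(A − (1)·I) = n − 2 = 2

Summary:
  λ = 1: algebraic multiplicity = 4, geometric multiplicity = 2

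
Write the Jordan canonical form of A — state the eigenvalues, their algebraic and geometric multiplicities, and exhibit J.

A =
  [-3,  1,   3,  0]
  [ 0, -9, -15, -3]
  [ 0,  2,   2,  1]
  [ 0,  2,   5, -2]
J_2(-3) ⊕ J_2(-3)

The characteristic polynomial is
  det(x·I − A) = x^4 + 12*x^3 + 54*x^2 + 108*x + 81 = (x + 3)^4

Eigenvalues and multiplicities (the geometric multiplicity of λ is n − rank(A − λI), which equals the number of Jordan blocks for λ):
  λ = -3: algebraic multiplicity = 4, geometric multiplicity = 2

Determining the block sizes for each eigenvalue:
  λ = -3: with am = 4 and gm = 2, the partition is not yet determined (e.g. several partitions of 4 into 2 parts exist). Let N = A − (-3)·I. Computing rank(N^1) = 2, rank(N^2) = 0; the number of blocks of size ≥ j is rank(N^{j−1}) − rank(N^j), giving [2, 2]. So we have 2 block(s) of size 2 → block sizes [2, 2]

Assembling the blocks gives a Jordan form
J =
  [-3,  1,  0,  0]
  [ 0, -3,  0,  0]
  [ 0,  0, -3,  1]
  [ 0,  0,  0, -3]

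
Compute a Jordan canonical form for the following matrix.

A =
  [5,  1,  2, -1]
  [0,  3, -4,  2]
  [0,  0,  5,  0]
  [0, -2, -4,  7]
J_2(5) ⊕ J_1(5) ⊕ J_1(5)

The characteristic polynomial is
  det(x·I − A) = x^4 - 20*x^3 + 150*x^2 - 500*x + 625 = (x - 5)^4

Eigenvalues and multiplicities (the geometric multiplicity of λ is n − rank(A − λI), which equals the number of Jordan blocks for λ):
  λ = 5: algebraic multiplicity = 4, geometric multiplicity = 3

Determining the block sizes for each eigenvalue:
  λ = 5: 3 blocks summing to 4 forces exactly one block of size 2 and the rest size 1 → block sizes [2, 1, 1]

Assembling the blocks gives a Jordan form
J =
  [5, 1, 0, 0]
  [0, 5, 0, 0]
  [0, 0, 5, 0]
  [0, 0, 0, 5]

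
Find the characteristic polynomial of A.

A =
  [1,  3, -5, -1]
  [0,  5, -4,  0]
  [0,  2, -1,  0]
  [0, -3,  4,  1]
x^4 - 6*x^3 + 12*x^2 - 10*x + 3

Expanding det(x·I − A) (e.g. by cofactor expansion or by noting that A is similar to its Jordan form J, which has the same characteristic polynomial as A) gives
  χ_A(x) = x^4 - 6*x^3 + 12*x^2 - 10*x + 3
which factors as (x - 3)*(x - 1)^3. The eigenvalues (with algebraic multiplicities) are λ = 1 with multiplicity 3, λ = 3 with multiplicity 1.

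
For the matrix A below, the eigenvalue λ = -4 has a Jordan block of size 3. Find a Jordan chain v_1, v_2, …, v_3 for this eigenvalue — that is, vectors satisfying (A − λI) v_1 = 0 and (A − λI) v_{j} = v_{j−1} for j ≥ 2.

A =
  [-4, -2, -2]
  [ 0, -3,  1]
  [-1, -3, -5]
A Jordan chain for λ = -4 of length 3:
v_1 = (2, -1, 1)ᵀ
v_2 = (0, 0, -1)ᵀ
v_3 = (1, 0, 0)ᵀ

Let N = A − (-4)·I. We want v_3 with N^3 v_3 = 0 but N^2 v_3 ≠ 0; then v_{j-1} := N · v_j for j = 3, …, 2.

Pick v_3 = (1, 0, 0)ᵀ.
Then v_2 = N · v_3 = (0, 0, -1)ᵀ.
Then v_1 = N · v_2 = (2, -1, 1)ᵀ.

Sanity check: (A − (-4)·I) v_1 = (0, 0, 0)ᵀ = 0. ✓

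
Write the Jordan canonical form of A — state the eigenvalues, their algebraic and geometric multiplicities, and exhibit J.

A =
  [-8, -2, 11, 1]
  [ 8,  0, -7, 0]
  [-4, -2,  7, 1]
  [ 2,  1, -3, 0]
J_1(-4) ⊕ J_3(1)

The characteristic polynomial is
  det(x·I − A) = x^4 + x^3 - 9*x^2 + 11*x - 4 = (x - 1)^3*(x + 4)

Eigenvalues and multiplicities (the geometric multiplicity of λ is n − rank(A − λI), which equals the number of Jordan blocks for λ):
  λ = -4: algebraic multiplicity = 1, geometric multiplicity = 1
  λ = 1: algebraic multiplicity = 3, geometric multiplicity = 1

Determining the block sizes for each eigenvalue:
  λ = -4: one block (gm = 1), so the single block has size am = 1 → block sizes [1]
  λ = 1: one block (gm = 1), so the single block has size am = 3 → block sizes [3]

Assembling the blocks gives a Jordan form
J =
  [-4, 0, 0, 0]
  [ 0, 1, 1, 0]
  [ 0, 0, 1, 1]
  [ 0, 0, 0, 1]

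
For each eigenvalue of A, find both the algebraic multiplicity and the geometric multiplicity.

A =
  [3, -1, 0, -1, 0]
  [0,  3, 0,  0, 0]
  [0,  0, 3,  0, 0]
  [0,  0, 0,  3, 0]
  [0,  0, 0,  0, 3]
λ = 3: alg = 5, geom = 4

Step 1 — factor the characteristic polynomial to read off the algebraic multiplicities:
  χ_A(x) = (x - 3)^5

Step 2 — compute geometric multiplicities via the rank-nullity identity g(λ) = n − rank(A − λI):
  rank(A − (3)·I) = 1, so dim ker(A − (3)·I) = n − 1 = 4

Summary:
  λ = 3: algebraic multiplicity = 5, geometric multiplicity = 4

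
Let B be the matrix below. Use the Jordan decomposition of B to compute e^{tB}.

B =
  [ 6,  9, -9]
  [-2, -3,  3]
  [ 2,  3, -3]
e^{tB} =
  [6*t + 1, 9*t, -9*t]
  [-2*t, 1 - 3*t, 3*t]
  [2*t, 3*t, 1 - 3*t]

Strategy: write B = P · J · P⁻¹ where J is a Jordan canonical form, so e^{tB} = P · e^{tJ} · P⁻¹, and e^{tJ} can be computed block-by-block.

B has Jordan form
J =
  [0, 1, 0]
  [0, 0, 0]
  [0, 0, 0]
(up to reordering of blocks).

Per-block formulas:
  For a 1×1 block at λ = 0: exp(t · [0]) = [e^(0t)].
  For a 2×2 Jordan block J_2(0): exp(t · J_2(0)) = e^(0t)·(I + t·N), where N is the 2×2 nilpotent shift.

After assembling e^{tJ} and conjugating by P, we get:

e^{tB} =
  [6*t + 1, 9*t, -9*t]
  [-2*t, 1 - 3*t, 3*t]
  [2*t, 3*t, 1 - 3*t]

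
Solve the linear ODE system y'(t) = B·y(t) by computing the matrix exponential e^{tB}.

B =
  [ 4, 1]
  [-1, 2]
e^{tB} =
  [t*exp(3*t) + exp(3*t), t*exp(3*t)]
  [-t*exp(3*t), -t*exp(3*t) + exp(3*t)]

Strategy: write B = P · J · P⁻¹ where J is a Jordan canonical form, so e^{tB} = P · e^{tJ} · P⁻¹, and e^{tJ} can be computed block-by-block.

B has Jordan form
J =
  [3, 1]
  [0, 3]
(up to reordering of blocks).

Per-block formulas:
  For a 2×2 Jordan block J_2(3): exp(t · J_2(3)) = e^(3t)·(I + t·N), where N is the 2×2 nilpotent shift.

After assembling e^{tJ} and conjugating by P, we get:

e^{tB} =
  [t*exp(3*t) + exp(3*t), t*exp(3*t)]
  [-t*exp(3*t), -t*exp(3*t) + exp(3*t)]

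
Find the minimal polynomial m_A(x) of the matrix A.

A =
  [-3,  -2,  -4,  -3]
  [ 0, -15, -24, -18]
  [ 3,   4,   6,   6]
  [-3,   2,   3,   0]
x^3 + 9*x^2 + 27*x + 27

The characteristic polynomial is χ_A(x) = (x + 3)^4, so the eigenvalues are known. The minimal polynomial is
  m_A(x) = Π_λ (x − λ)^{k_λ}
where k_λ is the size of the *largest* Jordan block for λ (equivalently, the smallest k with (A − λI)^k v = 0 for every generalised eigenvector v of λ).

  λ = -3: largest Jordan block has size 3, contributing (x + 3)^3

So m_A(x) = (x + 3)^3 = x^3 + 9*x^2 + 27*x + 27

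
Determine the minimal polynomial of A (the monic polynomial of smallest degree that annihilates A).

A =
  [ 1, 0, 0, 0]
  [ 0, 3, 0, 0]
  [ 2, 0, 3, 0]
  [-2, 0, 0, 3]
x^2 - 4*x + 3

The characteristic polynomial is χ_A(x) = (x - 3)^3*(x - 1), so the eigenvalues are known. The minimal polynomial is
  m_A(x) = Π_λ (x − λ)^{k_λ}
where k_λ is the size of the *largest* Jordan block for λ (equivalently, the smallest k with (A − λI)^k v = 0 for every generalised eigenvector v of λ).

  λ = 1: largest Jordan block has size 1, contributing (x − 1)
  λ = 3: largest Jordan block has size 1, contributing (x − 3)

So m_A(x) = (x - 3)*(x - 1) = x^2 - 4*x + 3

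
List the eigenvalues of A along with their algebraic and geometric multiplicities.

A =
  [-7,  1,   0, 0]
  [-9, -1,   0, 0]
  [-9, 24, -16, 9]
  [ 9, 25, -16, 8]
λ = -4: alg = 4, geom = 2

Step 1 — factor the characteristic polynomial to read off the algebraic multiplicities:
  χ_A(x) = (x + 4)^4

Step 2 — compute geometric multiplicities via the rank-nullity identity g(λ) = n − rank(A − λI):
  rank(A − (-4)·I) = 2, so dim ker(A − (-4)·I) = n − 2 = 2

Summary:
  λ = -4: algebraic multiplicity = 4, geometric multiplicity = 2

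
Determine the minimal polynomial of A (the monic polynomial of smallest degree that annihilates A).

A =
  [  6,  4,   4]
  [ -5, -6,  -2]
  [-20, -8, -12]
x^2 + 8*x + 16

The characteristic polynomial is χ_A(x) = (x + 4)^3, so the eigenvalues are known. The minimal polynomial is
  m_A(x) = Π_λ (x − λ)^{k_λ}
where k_λ is the size of the *largest* Jordan block for λ (equivalently, the smallest k with (A − λI)^k v = 0 for every generalised eigenvector v of λ).

  λ = -4: largest Jordan block has size 2, contributing (x + 4)^2

So m_A(x) = (x + 4)^2 = x^2 + 8*x + 16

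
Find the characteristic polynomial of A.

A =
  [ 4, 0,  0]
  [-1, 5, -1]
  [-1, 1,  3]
x^3 - 12*x^2 + 48*x - 64

Expanding det(x·I − A) (e.g. by cofactor expansion or by noting that A is similar to its Jordan form J, which has the same characteristic polynomial as A) gives
  χ_A(x) = x^3 - 12*x^2 + 48*x - 64
which factors as (x - 4)^3. The eigenvalues (with algebraic multiplicities) are λ = 4 with multiplicity 3.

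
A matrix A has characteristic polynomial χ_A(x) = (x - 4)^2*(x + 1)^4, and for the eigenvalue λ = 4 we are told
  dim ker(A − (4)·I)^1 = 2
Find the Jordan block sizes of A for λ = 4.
Block sizes for λ = 4: [1, 1]

From the dimensions of kernels of powers, the number of Jordan blocks of size at least j is d_j − d_{j−1} where d_j = dim ker(N^j) (with d_0 = 0). Computing the differences gives [2].
The number of blocks of size exactly k is (#blocks of size ≥ k) − (#blocks of size ≥ k + 1), so the partition is: 2 block(s) of size 1.
In nonincreasing order the block sizes are [1, 1].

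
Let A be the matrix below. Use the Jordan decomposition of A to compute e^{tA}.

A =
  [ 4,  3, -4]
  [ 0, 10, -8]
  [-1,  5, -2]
e^{tA} =
  [2*t^2*exp(4*t) + exp(4*t), -t^2*exp(4*t) + 3*t*exp(4*t), -4*t*exp(4*t)]
  [4*t^2*exp(4*t), -2*t^2*exp(4*t) + 6*t*exp(4*t) + exp(4*t), -8*t*exp(4*t)]
  [3*t^2*exp(4*t) - t*exp(4*t), -3*t^2*exp(4*t)/2 + 5*t*exp(4*t), -6*t*exp(4*t) + exp(4*t)]

Strategy: write A = P · J · P⁻¹ where J is a Jordan canonical form, so e^{tA} = P · e^{tJ} · P⁻¹, and e^{tJ} can be computed block-by-block.

A has Jordan form
J =
  [4, 1, 0]
  [0, 4, 1]
  [0, 0, 4]
(up to reordering of blocks).

Per-block formulas:
  For a 3×3 Jordan block J_3(4): exp(t · J_3(4)) = e^(4t)·(I + t·N + (t^2/2)·N^2), where N is the 3×3 nilpotent shift.

After assembling e^{tJ} and conjugating by P, we get:

e^{tA} =
  [2*t^2*exp(4*t) + exp(4*t), -t^2*exp(4*t) + 3*t*exp(4*t), -4*t*exp(4*t)]
  [4*t^2*exp(4*t), -2*t^2*exp(4*t) + 6*t*exp(4*t) + exp(4*t), -8*t*exp(4*t)]
  [3*t^2*exp(4*t) - t*exp(4*t), -3*t^2*exp(4*t)/2 + 5*t*exp(4*t), -6*t*exp(4*t) + exp(4*t)]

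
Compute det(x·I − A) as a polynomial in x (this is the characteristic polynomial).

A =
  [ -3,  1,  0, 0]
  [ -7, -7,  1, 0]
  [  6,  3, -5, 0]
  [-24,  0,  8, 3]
x^4 + 12*x^3 + 30*x^2 - 100*x - 375

Expanding det(x·I − A) (e.g. by cofactor expansion or by noting that A is similar to its Jordan form J, which has the same characteristic polynomial as A) gives
  χ_A(x) = x^4 + 12*x^3 + 30*x^2 - 100*x - 375
which factors as (x - 3)*(x + 5)^3. The eigenvalues (with algebraic multiplicities) are λ = -5 with multiplicity 3, λ = 3 with multiplicity 1.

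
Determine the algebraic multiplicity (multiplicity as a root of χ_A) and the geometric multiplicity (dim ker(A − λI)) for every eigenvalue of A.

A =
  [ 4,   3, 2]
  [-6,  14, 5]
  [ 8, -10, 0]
λ = 6: alg = 3, geom = 1

Step 1 — factor the characteristic polynomial to read off the algebraic multiplicities:
  χ_A(x) = (x - 6)^3

Step 2 — compute geometric multiplicities via the rank-nullity identity g(λ) = n − rank(A − λI):
  rank(A − (6)·I) = 2, so dim ker(A − (6)·I) = n − 2 = 1

Summary:
  λ = 6: algebraic multiplicity = 3, geometric multiplicity = 1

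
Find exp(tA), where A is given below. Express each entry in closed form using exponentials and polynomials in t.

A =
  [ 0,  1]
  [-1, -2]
e^{tA} =
  [t*exp(-t) + exp(-t), t*exp(-t)]
  [-t*exp(-t), -t*exp(-t) + exp(-t)]

Strategy: write A = P · J · P⁻¹ where J is a Jordan canonical form, so e^{tA} = P · e^{tJ} · P⁻¹, and e^{tJ} can be computed block-by-block.

A has Jordan form
J =
  [-1,  1]
  [ 0, -1]
(up to reordering of blocks).

Per-block formulas:
  For a 2×2 Jordan block J_2(-1): exp(t · J_2(-1)) = e^(-1t)·(I + t·N), where N is the 2×2 nilpotent shift.

After assembling e^{tJ} and conjugating by P, we get:

e^{tA} =
  [t*exp(-t) + exp(-t), t*exp(-t)]
  [-t*exp(-t), -t*exp(-t) + exp(-t)]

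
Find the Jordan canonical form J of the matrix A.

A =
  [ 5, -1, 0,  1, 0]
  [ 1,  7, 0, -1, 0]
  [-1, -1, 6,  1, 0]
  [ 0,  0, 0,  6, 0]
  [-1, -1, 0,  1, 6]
J_2(6) ⊕ J_1(6) ⊕ J_1(6) ⊕ J_1(6)

The characteristic polynomial is
  det(x·I − A) = x^5 - 30*x^4 + 360*x^3 - 2160*x^2 + 6480*x - 7776 = (x - 6)^5

Eigenvalues and multiplicities (the geometric multiplicity of λ is n − rank(A − λI), which equals the number of Jordan blocks for λ):
  λ = 6: algebraic multiplicity = 5, geometric multiplicity = 4

Determining the block sizes for each eigenvalue:
  λ = 6: 4 blocks summing to 5 forces exactly one block of size 2 and the rest size 1 → block sizes [2, 1, 1, 1]

Assembling the blocks gives a Jordan form
J =
  [6, 1, 0, 0, 0]
  [0, 6, 0, 0, 0]
  [0, 0, 6, 0, 0]
  [0, 0, 0, 6, 0]
  [0, 0, 0, 0, 6]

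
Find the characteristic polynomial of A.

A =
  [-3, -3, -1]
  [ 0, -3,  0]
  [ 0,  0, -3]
x^3 + 9*x^2 + 27*x + 27

Expanding det(x·I − A) (e.g. by cofactor expansion or by noting that A is similar to its Jordan form J, which has the same characteristic polynomial as A) gives
  χ_A(x) = x^3 + 9*x^2 + 27*x + 27
which factors as (x + 3)^3. The eigenvalues (with algebraic multiplicities) are λ = -3 with multiplicity 3.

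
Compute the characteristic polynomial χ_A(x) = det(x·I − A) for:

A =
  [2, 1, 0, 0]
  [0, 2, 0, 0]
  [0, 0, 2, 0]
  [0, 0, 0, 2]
x^4 - 8*x^3 + 24*x^2 - 32*x + 16

Expanding det(x·I − A) (e.g. by cofactor expansion or by noting that A is similar to its Jordan form J, which has the same characteristic polynomial as A) gives
  χ_A(x) = x^4 - 8*x^3 + 24*x^2 - 32*x + 16
which factors as (x - 2)^4. The eigenvalues (with algebraic multiplicities) are λ = 2 with multiplicity 4.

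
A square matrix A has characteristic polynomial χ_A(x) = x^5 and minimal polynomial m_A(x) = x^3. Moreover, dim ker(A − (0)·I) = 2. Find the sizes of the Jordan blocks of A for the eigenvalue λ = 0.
Block sizes for λ = 0: [3, 2]

Step 1 — from the characteristic polynomial, algebraic multiplicity of λ = 0 is 5. From dim ker(A − (0)·I) = 2, there are exactly 2 Jordan blocks for λ = 0.
Step 2 — from the minimal polynomial, the factor (x − 0)^3 tells us the largest block for λ = 0 has size 3.
Step 3 — with total size 5, 2 blocks, and largest block 3, the block sizes (in nonincreasing order) are [3, 2].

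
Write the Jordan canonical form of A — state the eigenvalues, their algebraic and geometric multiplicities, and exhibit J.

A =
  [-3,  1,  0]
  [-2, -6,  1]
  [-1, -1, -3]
J_3(-4)

The characteristic polynomial is
  det(x·I − A) = x^3 + 12*x^2 + 48*x + 64 = (x + 4)^3

Eigenvalues and multiplicities (the geometric multiplicity of λ is n − rank(A − λI), which equals the number of Jordan blocks for λ):
  λ = -4: algebraic multiplicity = 3, geometric multiplicity = 1

Determining the block sizes for each eigenvalue:
  λ = -4: one block (gm = 1), so the single block has size am = 3 → block sizes [3]

Assembling the blocks gives a Jordan form
J =
  [-4,  1,  0]
  [ 0, -4,  1]
  [ 0,  0, -4]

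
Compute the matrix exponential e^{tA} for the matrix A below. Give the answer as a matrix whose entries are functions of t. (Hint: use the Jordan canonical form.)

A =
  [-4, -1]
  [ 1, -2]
e^{tA} =
  [-t*exp(-3*t) + exp(-3*t), -t*exp(-3*t)]
  [t*exp(-3*t), t*exp(-3*t) + exp(-3*t)]

Strategy: write A = P · J · P⁻¹ where J is a Jordan canonical form, so e^{tA} = P · e^{tJ} · P⁻¹, and e^{tJ} can be computed block-by-block.

A has Jordan form
J =
  [-3,  1]
  [ 0, -3]
(up to reordering of blocks).

Per-block formulas:
  For a 2×2 Jordan block J_2(-3): exp(t · J_2(-3)) = e^(-3t)·(I + t·N), where N is the 2×2 nilpotent shift.

After assembling e^{tJ} and conjugating by P, we get:

e^{tA} =
  [-t*exp(-3*t) + exp(-3*t), -t*exp(-3*t)]
  [t*exp(-3*t), t*exp(-3*t) + exp(-3*t)]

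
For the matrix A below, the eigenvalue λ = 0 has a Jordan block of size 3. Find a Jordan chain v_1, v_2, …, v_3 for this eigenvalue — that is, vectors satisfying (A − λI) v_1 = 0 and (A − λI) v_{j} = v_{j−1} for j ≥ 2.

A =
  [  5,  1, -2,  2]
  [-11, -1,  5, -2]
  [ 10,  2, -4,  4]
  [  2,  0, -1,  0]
A Jordan chain for λ = 0 of length 3:
v_1 = (-2, 2, -4, 0)ᵀ
v_2 = (5, -11, 10, 2)ᵀ
v_3 = (1, 0, 0, 0)ᵀ

Let N = A − (0)·I. We want v_3 with N^3 v_3 = 0 but N^2 v_3 ≠ 0; then v_{j-1} := N · v_j for j = 3, …, 2.

Pick v_3 = (1, 0, 0, 0)ᵀ.
Then v_2 = N · v_3 = (5, -11, 10, 2)ᵀ.
Then v_1 = N · v_2 = (-2, 2, -4, 0)ᵀ.

Sanity check: (A − (0)·I) v_1 = (0, 0, 0, 0)ᵀ = 0. ✓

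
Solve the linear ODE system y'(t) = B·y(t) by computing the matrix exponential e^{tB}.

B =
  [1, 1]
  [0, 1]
e^{tB} =
  [exp(t), t*exp(t)]
  [0, exp(t)]

Strategy: write B = P · J · P⁻¹ where J is a Jordan canonical form, so e^{tB} = P · e^{tJ} · P⁻¹, and e^{tJ} can be computed block-by-block.

B has Jordan form
J =
  [1, 1]
  [0, 1]
(up to reordering of blocks).

Per-block formulas:
  For a 2×2 Jordan block J_2(1): exp(t · J_2(1)) = e^(1t)·(I + t·N), where N is the 2×2 nilpotent shift.

After assembling e^{tJ} and conjugating by P, we get:

e^{tB} =
  [exp(t), t*exp(t)]
  [0, exp(t)]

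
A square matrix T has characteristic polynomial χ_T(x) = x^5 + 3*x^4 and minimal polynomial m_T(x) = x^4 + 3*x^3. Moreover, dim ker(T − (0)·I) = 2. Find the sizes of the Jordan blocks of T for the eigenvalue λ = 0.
Block sizes for λ = 0: [3, 1]

Step 1 — from the characteristic polynomial, algebraic multiplicity of λ = 0 is 4. From dim ker(T − (0)·I) = 2, there are exactly 2 Jordan blocks for λ = 0.
Step 2 — from the minimal polynomial, the factor (x − 0)^3 tells us the largest block for λ = 0 has size 3.
Step 3 — with total size 4, 2 blocks, and largest block 3, the block sizes (in nonincreasing order) are [3, 1].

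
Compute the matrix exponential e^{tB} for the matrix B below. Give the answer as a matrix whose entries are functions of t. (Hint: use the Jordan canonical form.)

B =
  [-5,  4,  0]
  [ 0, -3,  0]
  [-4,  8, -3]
e^{tB} =
  [exp(-5*t), 2*exp(-3*t) - 2*exp(-5*t), 0]
  [0, exp(-3*t), 0]
  [-2*exp(-3*t) + 2*exp(-5*t), 4*exp(-3*t) - 4*exp(-5*t), exp(-3*t)]

Strategy: write B = P · J · P⁻¹ where J is a Jordan canonical form, so e^{tB} = P · e^{tJ} · P⁻¹, and e^{tJ} can be computed block-by-block.

B has Jordan form
J =
  [-5,  0,  0]
  [ 0, -3,  0]
  [ 0,  0, -3]
(up to reordering of blocks).

Per-block formulas:
  For a 1×1 block at λ = -3: exp(t · [-3]) = [e^(-3t)].
  For a 1×1 block at λ = -5: exp(t · [-5]) = [e^(-5t)].

After assembling e^{tJ} and conjugating by P, we get:

e^{tB} =
  [exp(-5*t), 2*exp(-3*t) - 2*exp(-5*t), 0]
  [0, exp(-3*t), 0]
  [-2*exp(-3*t) + 2*exp(-5*t), 4*exp(-3*t) - 4*exp(-5*t), exp(-3*t)]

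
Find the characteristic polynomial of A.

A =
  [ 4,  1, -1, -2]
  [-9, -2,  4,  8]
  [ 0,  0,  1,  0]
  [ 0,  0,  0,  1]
x^4 - 4*x^3 + 6*x^2 - 4*x + 1

Expanding det(x·I − A) (e.g. by cofactor expansion or by noting that A is similar to its Jordan form J, which has the same characteristic polynomial as A) gives
  χ_A(x) = x^4 - 4*x^3 + 6*x^2 - 4*x + 1
which factors as (x - 1)^4. The eigenvalues (with algebraic multiplicities) are λ = 1 with multiplicity 4.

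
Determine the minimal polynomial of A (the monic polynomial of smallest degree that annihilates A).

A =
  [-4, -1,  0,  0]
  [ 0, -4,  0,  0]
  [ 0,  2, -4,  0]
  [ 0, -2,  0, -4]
x^2 + 8*x + 16

The characteristic polynomial is χ_A(x) = (x + 4)^4, so the eigenvalues are known. The minimal polynomial is
  m_A(x) = Π_λ (x − λ)^{k_λ}
where k_λ is the size of the *largest* Jordan block for λ (equivalently, the smallest k with (A − λI)^k v = 0 for every generalised eigenvector v of λ).

  λ = -4: largest Jordan block has size 2, contributing (x + 4)^2

So m_A(x) = (x + 4)^2 = x^2 + 8*x + 16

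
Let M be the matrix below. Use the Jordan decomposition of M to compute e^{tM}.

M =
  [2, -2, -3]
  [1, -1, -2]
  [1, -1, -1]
e^{tM} =
  [-t^2/2 + 2*t + 1, t^2/2 - 2*t, t^2/2 - 3*t]
  [-t^2/2 + t, t^2/2 - t + 1, t^2/2 - 2*t]
  [t, -t, 1 - t]

Strategy: write M = P · J · P⁻¹ where J is a Jordan canonical form, so e^{tM} = P · e^{tJ} · P⁻¹, and e^{tJ} can be computed block-by-block.

M has Jordan form
J =
  [0, 1, 0]
  [0, 0, 1]
  [0, 0, 0]
(up to reordering of blocks).

Per-block formulas:
  For a 3×3 Jordan block J_3(0): exp(t · J_3(0)) = e^(0t)·(I + t·N + (t^2/2)·N^2), where N is the 3×3 nilpotent shift.

After assembling e^{tJ} and conjugating by P, we get:

e^{tM} =
  [-t^2/2 + 2*t + 1, t^2/2 - 2*t, t^2/2 - 3*t]
  [-t^2/2 + t, t^2/2 - t + 1, t^2/2 - 2*t]
  [t, -t, 1 - t]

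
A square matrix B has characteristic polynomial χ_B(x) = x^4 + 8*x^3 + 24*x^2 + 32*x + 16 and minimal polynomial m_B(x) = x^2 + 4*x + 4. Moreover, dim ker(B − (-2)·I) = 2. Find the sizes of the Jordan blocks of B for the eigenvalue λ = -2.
Block sizes for λ = -2: [2, 2]

Step 1 — from the characteristic polynomial, algebraic multiplicity of λ = -2 is 4. From dim ker(B − (-2)·I) = 2, there are exactly 2 Jordan blocks for λ = -2.
Step 2 — from the minimal polynomial, the factor (x + 2)^2 tells us the largest block for λ = -2 has size 2.
Step 3 — with total size 4, 2 blocks, and largest block 2, the block sizes (in nonincreasing order) are [2, 2].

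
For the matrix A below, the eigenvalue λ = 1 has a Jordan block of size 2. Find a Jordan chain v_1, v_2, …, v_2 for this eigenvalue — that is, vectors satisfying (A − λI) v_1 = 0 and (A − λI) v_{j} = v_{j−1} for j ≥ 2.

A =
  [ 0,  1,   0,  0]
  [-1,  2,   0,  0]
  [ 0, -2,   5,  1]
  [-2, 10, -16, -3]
A Jordan chain for λ = 1 of length 2:
v_1 = (-1, -1, 0, -2)ᵀ
v_2 = (1, 0, 0, 0)ᵀ

Let N = A − (1)·I. We want v_2 with N^2 v_2 = 0 but N^1 v_2 ≠ 0; then v_{j-1} := N · v_j for j = 2, …, 2.

Pick v_2 = (1, 0, 0, 0)ᵀ.
Then v_1 = N · v_2 = (-1, -1, 0, -2)ᵀ.

Sanity check: (A − (1)·I) v_1 = (0, 0, 0, 0)ᵀ = 0. ✓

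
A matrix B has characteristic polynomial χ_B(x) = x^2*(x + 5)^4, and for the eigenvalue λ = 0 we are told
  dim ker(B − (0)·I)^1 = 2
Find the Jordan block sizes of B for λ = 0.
Block sizes for λ = 0: [1, 1]

From the dimensions of kernels of powers, the number of Jordan blocks of size at least j is d_j − d_{j−1} where d_j = dim ker(N^j) (with d_0 = 0). Computing the differences gives [2].
The number of blocks of size exactly k is (#blocks of size ≥ k) − (#blocks of size ≥ k + 1), so the partition is: 2 block(s) of size 1.
In nonincreasing order the block sizes are [1, 1].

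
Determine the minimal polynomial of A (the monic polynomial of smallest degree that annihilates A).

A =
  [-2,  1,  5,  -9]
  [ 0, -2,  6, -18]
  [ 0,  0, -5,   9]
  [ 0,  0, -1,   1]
x^2 + 4*x + 4

The characteristic polynomial is χ_A(x) = (x + 2)^4, so the eigenvalues are known. The minimal polynomial is
  m_A(x) = Π_λ (x − λ)^{k_λ}
where k_λ is the size of the *largest* Jordan block for λ (equivalently, the smallest k with (A − λI)^k v = 0 for every generalised eigenvector v of λ).

  λ = -2: largest Jordan block has size 2, contributing (x + 2)^2

So m_A(x) = (x + 2)^2 = x^2 + 4*x + 4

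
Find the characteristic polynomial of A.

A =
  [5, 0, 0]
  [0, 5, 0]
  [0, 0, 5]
x^3 - 15*x^2 + 75*x - 125

Expanding det(x·I − A) (e.g. by cofactor expansion or by noting that A is similar to its Jordan form J, which has the same characteristic polynomial as A) gives
  χ_A(x) = x^3 - 15*x^2 + 75*x - 125
which factors as (x - 5)^3. The eigenvalues (with algebraic multiplicities) are λ = 5 with multiplicity 3.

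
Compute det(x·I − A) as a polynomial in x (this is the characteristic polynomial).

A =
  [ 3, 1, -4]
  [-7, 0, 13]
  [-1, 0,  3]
x^3 - 6*x^2 + 12*x - 8

Expanding det(x·I − A) (e.g. by cofactor expansion or by noting that A is similar to its Jordan form J, which has the same characteristic polynomial as A) gives
  χ_A(x) = x^3 - 6*x^2 + 12*x - 8
which factors as (x - 2)^3. The eigenvalues (with algebraic multiplicities) are λ = 2 with multiplicity 3.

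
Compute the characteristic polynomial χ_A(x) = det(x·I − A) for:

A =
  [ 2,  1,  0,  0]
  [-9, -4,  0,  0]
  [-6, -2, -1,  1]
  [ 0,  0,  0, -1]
x^4 + 4*x^3 + 6*x^2 + 4*x + 1

Expanding det(x·I − A) (e.g. by cofactor expansion or by noting that A is similar to its Jordan form J, which has the same characteristic polynomial as A) gives
  χ_A(x) = x^4 + 4*x^3 + 6*x^2 + 4*x + 1
which factors as (x + 1)^4. The eigenvalues (with algebraic multiplicities) are λ = -1 with multiplicity 4.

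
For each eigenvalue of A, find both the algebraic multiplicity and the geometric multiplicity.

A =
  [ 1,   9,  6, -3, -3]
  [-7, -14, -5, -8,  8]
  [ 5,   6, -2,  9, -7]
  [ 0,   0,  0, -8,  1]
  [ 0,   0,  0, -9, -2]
λ = -5: alg = 5, geom = 2

Step 1 — factor the characteristic polynomial to read off the algebraic multiplicities:
  χ_A(x) = (x + 5)^5

Step 2 — compute geometric multiplicities via the rank-nullity identity g(λ) = n − rank(A − λI):
  rank(A − (-5)·I) = 3, so dim ker(A − (-5)·I) = n − 3 = 2

Summary:
  λ = -5: algebraic multiplicity = 5, geometric multiplicity = 2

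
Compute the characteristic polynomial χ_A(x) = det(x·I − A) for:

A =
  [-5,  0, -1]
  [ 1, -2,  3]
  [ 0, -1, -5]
x^3 + 12*x^2 + 48*x + 64

Expanding det(x·I − A) (e.g. by cofactor expansion or by noting that A is similar to its Jordan form J, which has the same characteristic polynomial as A) gives
  χ_A(x) = x^3 + 12*x^2 + 48*x + 64
which factors as (x + 4)^3. The eigenvalues (with algebraic multiplicities) are λ = -4 with multiplicity 3.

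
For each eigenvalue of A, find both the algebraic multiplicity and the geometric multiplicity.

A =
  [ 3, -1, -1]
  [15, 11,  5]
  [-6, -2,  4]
λ = 6: alg = 3, geom = 2

Step 1 — factor the characteristic polynomial to read off the algebraic multiplicities:
  χ_A(x) = (x - 6)^3

Step 2 — compute geometric multiplicities via the rank-nullity identity g(λ) = n − rank(A − λI):
  rank(A − (6)·I) = 1, so dim ker(A − (6)·I) = n − 1 = 2

Summary:
  λ = 6: algebraic multiplicity = 3, geometric multiplicity = 2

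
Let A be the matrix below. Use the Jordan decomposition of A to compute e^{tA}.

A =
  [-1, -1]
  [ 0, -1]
e^{tA} =
  [exp(-t), -t*exp(-t)]
  [0, exp(-t)]

Strategy: write A = P · J · P⁻¹ where J is a Jordan canonical form, so e^{tA} = P · e^{tJ} · P⁻¹, and e^{tJ} can be computed block-by-block.

A has Jordan form
J =
  [-1,  1]
  [ 0, -1]
(up to reordering of blocks).

Per-block formulas:
  For a 2×2 Jordan block J_2(-1): exp(t · J_2(-1)) = e^(-1t)·(I + t·N), where N is the 2×2 nilpotent shift.

After assembling e^{tJ} and conjugating by P, we get:

e^{tA} =
  [exp(-t), -t*exp(-t)]
  [0, exp(-t)]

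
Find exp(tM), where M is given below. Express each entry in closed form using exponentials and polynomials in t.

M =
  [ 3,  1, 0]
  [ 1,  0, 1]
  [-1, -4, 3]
e^{tM} =
  [t^2*exp(2*t) + t*exp(2*t) + exp(2*t), -t^2*exp(2*t)/2 + t*exp(2*t), t^2*exp(2*t)/2]
  [-t^2*exp(2*t) + t*exp(2*t), t^2*exp(2*t)/2 - 2*t*exp(2*t) + exp(2*t), -t^2*exp(2*t)/2 + t*exp(2*t)]
  [-3*t^2*exp(2*t) - t*exp(2*t), 3*t^2*exp(2*t)/2 - 4*t*exp(2*t), -3*t^2*exp(2*t)/2 + t*exp(2*t) + exp(2*t)]

Strategy: write M = P · J · P⁻¹ where J is a Jordan canonical form, so e^{tM} = P · e^{tJ} · P⁻¹, and e^{tJ} can be computed block-by-block.

M has Jordan form
J =
  [2, 1, 0]
  [0, 2, 1]
  [0, 0, 2]
(up to reordering of blocks).

Per-block formulas:
  For a 3×3 Jordan block J_3(2): exp(t · J_3(2)) = e^(2t)·(I + t·N + (t^2/2)·N^2), where N is the 3×3 nilpotent shift.

After assembling e^{tJ} and conjugating by P, we get:

e^{tM} =
  [t^2*exp(2*t) + t*exp(2*t) + exp(2*t), -t^2*exp(2*t)/2 + t*exp(2*t), t^2*exp(2*t)/2]
  [-t^2*exp(2*t) + t*exp(2*t), t^2*exp(2*t)/2 - 2*t*exp(2*t) + exp(2*t), -t^2*exp(2*t)/2 + t*exp(2*t)]
  [-3*t^2*exp(2*t) - t*exp(2*t), 3*t^2*exp(2*t)/2 - 4*t*exp(2*t), -3*t^2*exp(2*t)/2 + t*exp(2*t) + exp(2*t)]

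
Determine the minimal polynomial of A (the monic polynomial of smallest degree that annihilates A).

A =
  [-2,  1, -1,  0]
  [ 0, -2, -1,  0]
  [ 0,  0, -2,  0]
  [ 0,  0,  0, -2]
x^3 + 6*x^2 + 12*x + 8

The characteristic polynomial is χ_A(x) = (x + 2)^4, so the eigenvalues are known. The minimal polynomial is
  m_A(x) = Π_λ (x − λ)^{k_λ}
where k_λ is the size of the *largest* Jordan block for λ (equivalently, the smallest k with (A − λI)^k v = 0 for every generalised eigenvector v of λ).

  λ = -2: largest Jordan block has size 3, contributing (x + 2)^3

So m_A(x) = (x + 2)^3 = x^3 + 6*x^2 + 12*x + 8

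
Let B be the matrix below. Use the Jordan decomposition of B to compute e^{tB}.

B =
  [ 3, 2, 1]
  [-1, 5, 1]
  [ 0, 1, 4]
e^{tB} =
  [-t^2*exp(4*t)/2 - t*exp(4*t) + exp(4*t), t^2*exp(4*t)/2 + 2*t*exp(4*t), t^2*exp(4*t)/2 + t*exp(4*t)]
  [-t*exp(4*t), t*exp(4*t) + exp(4*t), t*exp(4*t)]
  [-t^2*exp(4*t)/2, t^2*exp(4*t)/2 + t*exp(4*t), t^2*exp(4*t)/2 + exp(4*t)]

Strategy: write B = P · J · P⁻¹ where J is a Jordan canonical form, so e^{tB} = P · e^{tJ} · P⁻¹, and e^{tJ} can be computed block-by-block.

B has Jordan form
J =
  [4, 1, 0]
  [0, 4, 1]
  [0, 0, 4]
(up to reordering of blocks).

Per-block formulas:
  For a 3×3 Jordan block J_3(4): exp(t · J_3(4)) = e^(4t)·(I + t·N + (t^2/2)·N^2), where N is the 3×3 nilpotent shift.

After assembling e^{tJ} and conjugating by P, we get:

e^{tB} =
  [-t^2*exp(4*t)/2 - t*exp(4*t) + exp(4*t), t^2*exp(4*t)/2 + 2*t*exp(4*t), t^2*exp(4*t)/2 + t*exp(4*t)]
  [-t*exp(4*t), t*exp(4*t) + exp(4*t), t*exp(4*t)]
  [-t^2*exp(4*t)/2, t^2*exp(4*t)/2 + t*exp(4*t), t^2*exp(4*t)/2 + exp(4*t)]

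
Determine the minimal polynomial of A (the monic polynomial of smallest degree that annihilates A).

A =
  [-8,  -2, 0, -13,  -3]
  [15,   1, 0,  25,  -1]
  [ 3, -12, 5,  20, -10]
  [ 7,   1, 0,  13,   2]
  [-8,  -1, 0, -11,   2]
x^5 - 13*x^4 + 46*x^3 + 10*x^2 - 175*x - 125

The characteristic polynomial is χ_A(x) = (x - 5)^3*(x + 1)^2, so the eigenvalues are known. The minimal polynomial is
  m_A(x) = Π_λ (x − λ)^{k_λ}
where k_λ is the size of the *largest* Jordan block for λ (equivalently, the smallest k with (A − λI)^k v = 0 for every generalised eigenvector v of λ).

  λ = -1: largest Jordan block has size 2, contributing (x + 1)^2
  λ = 5: largest Jordan block has size 3, contributing (x − 5)^3

So m_A(x) = (x - 5)^3*(x + 1)^2 = x^5 - 13*x^4 + 46*x^3 + 10*x^2 - 175*x - 125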